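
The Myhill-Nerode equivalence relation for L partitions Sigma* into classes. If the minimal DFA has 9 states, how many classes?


Myhill-Nerode theorem:
Number of equivalence classes = number of states in minimal DFA
Minimal DFA states = 9
Therefore equivalence classes = 9

9


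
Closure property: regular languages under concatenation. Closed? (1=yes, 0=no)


Regular languages are closed under:
- Union (DFA product construction)
- Intersection (DFA product construction)
- Complement (swap accept/reject states)
- Concatenation (NFA construction)
- Kleene star (NFA construction)
concatenation is in this list
Therefore: closed

1


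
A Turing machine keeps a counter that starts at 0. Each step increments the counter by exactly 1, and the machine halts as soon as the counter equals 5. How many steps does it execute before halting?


Counter starts at 0. Counting sequence:
  Step 1: counter = 1
  Step 2: counter = 2
  Step 3: counter = 3
  Step 4: counter = 4
  Step 5: counter = 5
Counter reached 5 -> halt
Total steps = 5

5


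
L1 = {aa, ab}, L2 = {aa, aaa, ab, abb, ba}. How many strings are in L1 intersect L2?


L1 = {aa, ab}
L2 = {aa, aaa, ab, abb, ba}
Checking each string in L1 against L2:
  'aa': in L2? Yes
  'ab': in L2? Yes
Intersection = {aa, ab}
|L1 ∩ L2| = 2

2


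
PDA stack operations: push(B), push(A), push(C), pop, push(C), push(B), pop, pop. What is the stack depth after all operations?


Tracing stack operations:
  push(B) -> stack = [B], depth=1
  push(A) -> stack = [B,A], depth=2
  push(C) -> stack = [B,A,C], depth=3
  pop -> removed C, stack = [B,A], depth=2
  push(C) -> stack = [B,A,C], depth=3
  push(B) -> stack = [B,A,C,B], depth=4
  pop -> removed B, stack = [B,A,C], depth=3
  pop -> removed C, stack = [B,A], depth=2
Final depth = 2

2


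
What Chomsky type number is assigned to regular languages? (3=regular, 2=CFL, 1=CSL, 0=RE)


Chomsky hierarchy levels:
  Type 3: Regular (DFA/NFA/regex)
  Type 2: Context-free (PDA)
  Type 1: Context-sensitive
  Type 0: Recursively enumerable (TM)
'regular' corresponds to Type 3

3


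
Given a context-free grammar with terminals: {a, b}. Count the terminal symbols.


Terminal symbols: a, b
Counting each: a (#1), b (#2)
Total = 2

2


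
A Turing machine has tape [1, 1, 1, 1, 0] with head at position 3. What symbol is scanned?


Tape: [1, 1, 1, 1, 0]
Positions: 0 1 2 3 4
Values:    1 1 1 1 0
Head at position 3
tape[3] = 1

1


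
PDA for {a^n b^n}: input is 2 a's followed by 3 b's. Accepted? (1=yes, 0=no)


Language requires equal numbers of a's and b's
PDA pushes for each 'a', pops for each 'b'
Number of a's = 2
Number of b's = 3
2 != 3 -> Reject

0


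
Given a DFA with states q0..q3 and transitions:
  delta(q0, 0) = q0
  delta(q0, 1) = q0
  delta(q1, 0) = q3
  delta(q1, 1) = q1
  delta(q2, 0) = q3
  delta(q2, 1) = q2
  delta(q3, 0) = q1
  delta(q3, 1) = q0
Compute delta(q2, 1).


Looking up transition function:
delta(q2, 1) in the table
Row: q2, Column: 1
Result: q2

q2


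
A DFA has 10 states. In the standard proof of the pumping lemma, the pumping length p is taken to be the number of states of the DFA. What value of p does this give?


Pumping lemma for regular languages (standard proof):
Take p = |Q|, the number of DFA states.
Any string of length >= |Q| passes through |Q|+1 states while reading its first |Q| symbols,
so by pigeonhole some state repeats, giving the loop that can be pumped.
Here |Q| = 10
Therefore the proof uses p = 10

10


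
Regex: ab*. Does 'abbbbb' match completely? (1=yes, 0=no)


Pattern: ab*
String: 'abbbbb'
Pattern requires: exactly one 'a' followed by zero or more 'b's
First char is 'a' -> OK
Rest 'bbbbb': all b's? Yes
Result: 1

1


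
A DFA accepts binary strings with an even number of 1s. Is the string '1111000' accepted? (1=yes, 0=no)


DFA has 2 states: q_even (start, accept=yes) and q_odd
Processing string '1111000' character by character:
  Position 0: read '1', 1-count=1 -> q_odd
  Position 1: read '1', 1-count=2 -> q_even
  Position 2: read '1', 1-count=3 -> q_odd
  Position 3: read '1', 1-count=4 -> q_even
  Position 4: read '0', 1-count=4 -> q_even (no change)
  Position 5: read '0', 1-count=4 -> q_even (no change)
  Position 6: read '0', 1-count=4 -> q_even (no change)
Final state: q_even, total 1s = 4 (even); the DFA requires an even count -> accept

1


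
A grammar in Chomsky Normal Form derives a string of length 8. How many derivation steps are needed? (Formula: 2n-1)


Chomsky Normal Form derivation:
String length n = 8
Each step either:
  - Splits a nonterminal into two (n-1 such steps)
  - Converts a nonterminal to terminal (n such steps)
Total = (n-1) + n = 2n - 1
= 2(8) - 1
= 16 - 1
= 15

15


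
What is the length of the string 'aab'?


String: 'aab'
Counting characters:
  'a' appears 2 time(s)
  'b' appears 1 time(s)
Total length = 2 + 1 = 3

3


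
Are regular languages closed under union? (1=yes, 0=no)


Regular languages are closed under all standard operations:
- Union: Yes (product construction)
- Intersection: Yes (product construction)
- Complement: Yes (swap accept/reject)
- Concatenation: Yes (NFA construction)
Operation: union -> Closed

1


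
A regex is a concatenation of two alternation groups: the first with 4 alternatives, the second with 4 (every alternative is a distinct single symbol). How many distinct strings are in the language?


First group: 4 alternatives
Second group: 4 alternatives
Concatenation: each choice from group 1 pairs with each from group 2
Total = 4 x 4 = 16

16


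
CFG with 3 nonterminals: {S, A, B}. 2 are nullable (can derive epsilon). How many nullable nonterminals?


Nonterminals: {S, A, B}
A nonterminal is nullable if it can derive epsilon
Counting nullable nonterminals: 2
Total nullable = 2

2


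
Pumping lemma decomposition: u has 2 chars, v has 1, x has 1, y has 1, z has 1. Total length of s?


|s| = |u| + |v| + |x| + |y| + |z|
= 2 + 1 + 1 + 1 + 1
= 3 + 1 + 2
= 4 + 2
= 6

6


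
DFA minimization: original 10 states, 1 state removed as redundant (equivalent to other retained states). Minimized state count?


Original DFA: 10 states
Redundant states removed: 1
Minimized states = original - removed
= 10 - 1
= 9

9


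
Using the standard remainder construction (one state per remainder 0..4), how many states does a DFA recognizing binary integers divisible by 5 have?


Divisibility by 5 is tracked via the remainder mod 5: 0, 1, ..., 4
The construction assigns one state to each remainder
Number of remainders = 5

5


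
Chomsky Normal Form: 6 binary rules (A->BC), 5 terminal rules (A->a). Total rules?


CNF allows two rule forms:
  A -> BC (binary): 6 rules
  A -> a (terminal): 5 rules
Total = 6 + 5 = 11

11


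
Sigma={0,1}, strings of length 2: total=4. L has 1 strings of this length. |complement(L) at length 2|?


Alphabet: {0,1}
String length: 2
Total strings of length 2 = 2^2 = 4
Strings in L = 1
Complement = total - |L|
= 4 - 1
= 3

3


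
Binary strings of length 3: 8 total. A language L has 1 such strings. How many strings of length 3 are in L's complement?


Alphabet: {0,1}
String length: 3
Total strings of length 3 = 2^3 = 8
Strings in L = 1
Complement = total - |L|
= 8 - 1
= 7

7


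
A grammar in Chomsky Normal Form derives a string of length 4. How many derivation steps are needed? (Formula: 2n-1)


Chomsky Normal Form derivation:
String length n = 4
Each step either:
  - Splits a nonterminal into two (n-1 such steps)
  - Converts a nonterminal to terminal (n such steps)
Total = (n-1) + n = 2n - 1
= 2(4) - 1
= 8 - 1
= 7

7


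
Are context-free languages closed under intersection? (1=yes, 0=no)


CFL closure properties:
  Closed under: union, concatenation, Kleene star
  NOT closed under: intersection, complement
Operation 'intersection' is in not-closed list -> No (not closed)

0


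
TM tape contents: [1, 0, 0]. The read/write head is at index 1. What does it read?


Tape: [1, 0, 0]
Positions: 0 1 2
Values:    1 0 0
Head at position 1
tape[1] = 0

0


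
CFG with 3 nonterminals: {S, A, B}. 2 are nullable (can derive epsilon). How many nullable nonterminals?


Nonterminals: {S, A, B}
A nonterminal is nullable if it can derive epsilon
Counting nullable nonterminals: 2
Total nullable = 2

2


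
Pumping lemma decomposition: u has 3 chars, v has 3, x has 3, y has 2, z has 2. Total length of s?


|s| = |u| + |v| + |x| + |y| + |z|
= 3 + 3 + 3 + 2 + 2
= 6 + 3 + 4
= 9 + 4
= 13

13


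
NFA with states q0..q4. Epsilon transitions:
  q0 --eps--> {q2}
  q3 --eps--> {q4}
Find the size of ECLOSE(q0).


Starting from q0
Initialize closure = {q0}
Follow epsilon from q0 -> add q2
Final closure: {q0, q2}
Size = 2

2


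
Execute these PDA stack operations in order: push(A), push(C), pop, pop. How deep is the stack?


Tracing stack operations:
  push(A) -> stack = [A], depth=1
  push(C) -> stack = [A,C], depth=2
  pop -> removed C, stack = [A], depth=1
  pop -> removed A, stack = [], depth=0
Final depth = 0

0


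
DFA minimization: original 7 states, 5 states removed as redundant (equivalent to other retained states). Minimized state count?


Original DFA: 7 states
Redundant states removed: 5
Minimized states = original - removed
= 7 - 5
= 2

2


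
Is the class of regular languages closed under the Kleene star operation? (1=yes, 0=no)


Regular languages are closed under:
- Union (DFA product construction)
- Intersection (DFA product construction)
- Complement (swap accept/reject states)
- Concatenation (NFA construction)
- Kleene star (NFA construction)
Kleene star is in this list
Therefore: closed

1


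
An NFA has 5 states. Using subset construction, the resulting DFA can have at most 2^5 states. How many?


NFA has 5 states
Subset construction: each DFA state = subset of NFA states
Maximum subsets = 2^5
2^5 = 32

32


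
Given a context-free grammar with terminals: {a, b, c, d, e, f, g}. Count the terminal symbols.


Terminal symbols: a, b, c, d, e, f, g
Counting each: a (#1), b (#2), c (#3), d (#4), e (#5), f (#6), g (#7)
Total = 7

7


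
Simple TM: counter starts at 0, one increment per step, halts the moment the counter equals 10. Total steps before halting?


Counter starts at 0. Counting sequence:
  Step 1: counter = 1
  Step 2: counter = 2
  Step 3: counter = 3
  Step 4: counter = 4
  Step 5: counter = 5
  Step 6: counter = 6
  ...
  Step 10: counter = 10
Counter reached 10 -> halt
Total steps = 10

10


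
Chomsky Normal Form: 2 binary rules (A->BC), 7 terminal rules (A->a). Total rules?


CNF allows two rule forms:
  A -> BC (binary): 2 rules
  A -> a (terminal): 7 rules
Total = 2 + 7 = 9

9


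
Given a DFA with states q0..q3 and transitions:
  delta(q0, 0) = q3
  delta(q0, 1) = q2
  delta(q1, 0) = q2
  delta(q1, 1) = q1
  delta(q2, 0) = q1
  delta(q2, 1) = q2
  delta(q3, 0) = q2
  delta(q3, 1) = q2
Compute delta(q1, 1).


Looking up transition function:
delta(q1, 1) in the table
Row: q1, Column: 1
Result: q1

q1


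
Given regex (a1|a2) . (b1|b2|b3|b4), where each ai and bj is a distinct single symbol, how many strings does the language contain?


First group: 2 alternatives
Second group: 4 alternatives
Concatenation: each choice from group 1 pairs with each from group 2
Total = 2 x 4 = 8

8


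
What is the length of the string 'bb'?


String: 'bb'
Counting characters:
  'b' appears 2 time(s)
Total length = 0 + 2 = 2

2


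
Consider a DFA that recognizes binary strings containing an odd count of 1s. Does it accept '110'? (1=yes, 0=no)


DFA has 2 states: q_even (start, accept=no) and q_odd
Processing string '110' character by character:
  Position 0: read '1', 1-count=1 -> q_odd
  Position 1: read '1', 1-count=2 -> q_even
  Position 2: read '0', 1-count=2 -> q_even (no change)
Final state: q_even, total 1s = 2 (even); the DFA requires an odd count -> reject

0


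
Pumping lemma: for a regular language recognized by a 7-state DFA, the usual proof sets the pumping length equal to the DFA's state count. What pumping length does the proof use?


Pumping lemma for regular languages (standard proof):
Take p = |Q|, the number of DFA states.
Any string of length >= |Q| passes through |Q|+1 states while reading its first |Q| symbols,
so by pigeonhole some state repeats, giving the loop that can be pumped.
Here |Q| = 7
Therefore the proof uses p = 7

7


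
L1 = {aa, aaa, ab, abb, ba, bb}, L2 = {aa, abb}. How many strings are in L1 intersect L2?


L1 = {aa, aaa, ab, abb, ba, bb}
L2 = {aa, abb}
Checking each string in L1 against L2:
  'aa': in L2? Yes
  'aaa': in L2? No
  'ab': in L2? No
  'abb': in L2? Yes
  'ba': in L2? No
  'bb': in L2? No
Intersection = {aa, abb}
|L1 ∩ L2| = 2

2


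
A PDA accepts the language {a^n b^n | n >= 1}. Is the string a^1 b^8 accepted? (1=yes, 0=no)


Language requires equal numbers of a's and b's
PDA pushes for each 'a', pops for each 'b'
Number of a's = 1
Number of b's = 8
1 != 8 -> Reject

0


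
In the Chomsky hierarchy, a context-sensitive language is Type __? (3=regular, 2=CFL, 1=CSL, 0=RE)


Chomsky hierarchy levels:
  Type 3: Regular (DFA/NFA/regex)
  Type 2: Context-free (PDA)
  Type 1: Context-sensitive
  Type 0: Recursively enumerable (TM)
'context-sensitive' corresponds to Type 1

1


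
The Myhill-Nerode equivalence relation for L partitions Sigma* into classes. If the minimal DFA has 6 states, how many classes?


Myhill-Nerode theorem:
Number of equivalence classes = number of states in minimal DFA
Minimal DFA states = 6
Therefore equivalence classes = 6

6


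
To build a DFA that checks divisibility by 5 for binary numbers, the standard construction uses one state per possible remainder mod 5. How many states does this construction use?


Divisibility by 5 is tracked via the remainder mod 5: 0, 1, ..., 4
The construction assigns one state to each remainder
Number of remainders = 5

5


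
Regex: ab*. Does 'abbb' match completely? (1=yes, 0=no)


Pattern: ab*
String: 'abbb'
Pattern requires: exactly one 'a' followed by zero or more 'b's
First char is 'a' -> OK
Rest 'bbb': all b's? Yes
Result: 1

1


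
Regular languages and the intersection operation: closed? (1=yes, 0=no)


Regular languages are closed under all standard operations:
- Union: Yes (product construction)
- Intersection: Yes (product construction)
- Complement: Yes (swap accept/reject)
- Concatenation: Yes (NFA construction)
Operation: intersection -> Closed

1


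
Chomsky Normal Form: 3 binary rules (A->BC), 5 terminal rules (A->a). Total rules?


CNF allows two rule forms:
  A -> BC (binary): 3 rules
  A -> a (terminal): 5 rules
Total = 3 + 5 = 8

8


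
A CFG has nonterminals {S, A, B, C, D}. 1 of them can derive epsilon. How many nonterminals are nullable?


Nonterminals: {S, A, B, C, D}
A nonterminal is nullable if it can derive epsilon
Counting nullable nonterminals: 1
Total nullable = 1

1


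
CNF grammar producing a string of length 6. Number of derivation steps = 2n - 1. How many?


Chomsky Normal Form derivation:
String length n = 6
Each step either:
  - Splits a nonterminal into two (n-1 such steps)
  - Converts a nonterminal to terminal (n such steps)
Total = (n-1) + n = 2n - 1
= 2(6) - 1
= 12 - 1
= 11

11


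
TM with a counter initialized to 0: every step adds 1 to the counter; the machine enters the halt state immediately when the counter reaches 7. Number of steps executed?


Counter starts at 0. Counting sequence:
  Step 1: counter = 1
  Step 2: counter = 2
  Step 3: counter = 3
  Step 4: counter = 4
  Step 5: counter = 5
  Step 6: counter = 6
  Step 7: counter = 7
Counter reached 7 -> halt
Total steps = 7

7


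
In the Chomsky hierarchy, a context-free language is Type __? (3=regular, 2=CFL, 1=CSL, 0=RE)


Chomsky hierarchy levels:
  Type 3: Regular (DFA/NFA/regex)
  Type 2: Context-free (PDA)
  Type 1: Context-sensitive
  Type 0: Recursively enumerable (TM)
'context-free' corresponds to Type 2

2


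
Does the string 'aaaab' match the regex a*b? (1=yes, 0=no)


Pattern: a*b
String: 'aaaab'
Pattern requires: zero or more 'a's followed by exactly one 'b'
Found 4 leading 'a's
Remaining: 'b'
Remaining is exactly 'b' -> match
Result: 1

1


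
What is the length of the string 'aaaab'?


String: 'aaaab'
Counting characters:
  'a' appears 4 time(s)
  'b' appears 1 time(s)
Total length = 4 + 1 = 5

5


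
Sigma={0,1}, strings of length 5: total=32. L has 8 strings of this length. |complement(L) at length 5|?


Alphabet: {0,1}
String length: 5
Total strings of length 5 = 2^5 = 32
Strings in L = 8
Complement = total - |L|
= 32 - 8
= 24

24


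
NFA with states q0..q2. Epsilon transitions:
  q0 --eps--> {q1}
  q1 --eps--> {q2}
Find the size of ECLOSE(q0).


Starting from q0
Initialize closure = {q0}
Follow epsilon from q0 -> add q1
Follow epsilon from q1 -> add q2
Final closure: {q0, q1, q2}
Size = 3

3


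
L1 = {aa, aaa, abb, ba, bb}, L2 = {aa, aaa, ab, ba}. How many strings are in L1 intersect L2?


L1 = {aa, aaa, abb, ba, bb}
L2 = {aa, aaa, ab, ba}
Checking each string in L1 against L2:
  'aa': in L2? Yes
  'aaa': in L2? Yes
  'abb': in L2? No
  'ba': in L2? Yes
  'bb': in L2? No
Intersection = {aa, aaa, ba}
|L1 ∩ L2| = 3

3


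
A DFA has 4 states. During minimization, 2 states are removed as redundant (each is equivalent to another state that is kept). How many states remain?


Original DFA: 4 states
Redundant states removed: 2
Minimized states = original - removed
= 4 - 2
= 2

2


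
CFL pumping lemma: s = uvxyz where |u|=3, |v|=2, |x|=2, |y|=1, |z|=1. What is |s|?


|s| = |u| + |v| + |x| + |y| + |z|
= 3 + 2 + 2 + 1 + 1
= 5 + 2 + 2
= 7 + 2
= 9

9


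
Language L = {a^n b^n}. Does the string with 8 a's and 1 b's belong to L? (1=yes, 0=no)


Language requires equal numbers of a's and b's
PDA pushes for each 'a', pops for each 'b'
Number of a's = 8
Number of b's = 1
8 != 1 -> Reject

0


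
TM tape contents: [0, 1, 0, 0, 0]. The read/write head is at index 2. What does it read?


Tape: [0, 1, 0, 0, 0]
Positions: 0 1 2 3 4
Values:    0 1 0 0 0
Head at position 2
tape[2] = 0

0


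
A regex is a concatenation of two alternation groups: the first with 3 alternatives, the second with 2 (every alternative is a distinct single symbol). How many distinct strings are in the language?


First group: 3 alternatives
Second group: 2 alternatives
Concatenation: each choice from group 1 pairs with each from group 2
Total = 3 x 2 = 6

6


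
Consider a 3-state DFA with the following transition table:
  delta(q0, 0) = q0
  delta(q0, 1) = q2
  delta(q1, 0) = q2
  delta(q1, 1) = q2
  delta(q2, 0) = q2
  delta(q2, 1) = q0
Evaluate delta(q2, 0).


Looking up transition function:
delta(q2, 0) in the table
Row: q2, Column: 0
Result: q2

q2


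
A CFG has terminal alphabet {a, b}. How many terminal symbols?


Terminal symbols: a, b
Counting each: a (#1), b (#2)
Total = 2

2


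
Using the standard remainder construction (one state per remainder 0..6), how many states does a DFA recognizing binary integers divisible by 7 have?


Divisibility by 7 is tracked via the remainder mod 7: 0, 1, ..., 6
The construction assigns one state to each remainder
Number of remainders = 7

7


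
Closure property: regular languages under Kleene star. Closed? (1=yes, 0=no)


Regular languages are closed under:
- Union (DFA product construction)
- Intersection (DFA product construction)
- Complement (swap accept/reject states)
- Concatenation (NFA construction)
- Kleene star (NFA construction)
Kleene star is in this list
Therefore: closed

1


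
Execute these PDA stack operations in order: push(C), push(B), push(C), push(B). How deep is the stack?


Tracing stack operations:
  push(C) -> stack = [C], depth=1
  push(B) -> stack = [C,B], depth=2
  push(C) -> stack = [C,B,C], depth=3
  push(B) -> stack = [C,B,C,B], depth=4
Final depth = 4

4


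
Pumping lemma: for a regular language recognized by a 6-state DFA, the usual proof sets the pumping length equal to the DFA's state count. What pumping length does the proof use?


Pumping lemma for regular languages (standard proof):
Take p = |Q|, the number of DFA states.
Any string of length >= |Q| passes through |Q|+1 states while reading its first |Q| symbols,
so by pigeonhole some state repeats, giving the loop that can be pumped.
Here |Q| = 6
Therefore the proof uses p = 6

6


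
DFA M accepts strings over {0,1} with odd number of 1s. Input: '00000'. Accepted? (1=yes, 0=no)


DFA has 2 states: q_even (start, accept=no) and q_odd
Processing string '00000' character by character:
  Position 0: read '0', 1-count=0 -> q_even (no change)
  Position 1: read '0', 1-count=0 -> q_even (no change)
  Position 2: read '0', 1-count=0 -> q_even (no change)
  Position 3: read '0', 1-count=0 -> q_even (no change)
  Position 4: read '0', 1-count=0 -> q_even (no change)
Final state: q_even, total 1s = 0 (even); the DFA requires an odd count -> reject

0


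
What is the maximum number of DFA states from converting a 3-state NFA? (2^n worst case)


NFA has 3 states
Subset construction: each DFA state = subset of NFA states
Maximum subsets = 2^3
2^3 = 8

8


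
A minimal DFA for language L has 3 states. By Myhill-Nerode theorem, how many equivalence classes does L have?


Myhill-Nerode theorem:
Number of equivalence classes = number of states in minimal DFA
Minimal DFA states = 3
Therefore equivalence classes = 3

3


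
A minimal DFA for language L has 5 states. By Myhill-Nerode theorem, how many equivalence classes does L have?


Myhill-Nerode theorem:
Number of equivalence classes = number of states in minimal DFA
Minimal DFA states = 5
Therefore equivalence classes = 5

5


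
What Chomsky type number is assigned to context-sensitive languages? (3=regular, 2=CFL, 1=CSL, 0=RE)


Chomsky hierarchy levels:
  Type 3: Regular (DFA/NFA/regex)
  Type 2: Context-free (PDA)
  Type 1: Context-sensitive
  Type 0: Recursively enumerable (TM)
'context-sensitive' corresponds to Type 1

1


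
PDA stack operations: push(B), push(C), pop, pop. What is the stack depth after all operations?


Tracing stack operations:
  push(B) -> stack = [B], depth=1
  push(C) -> stack = [B,C], depth=2
  pop -> removed C, stack = [B], depth=1
  pop -> removed B, stack = [], depth=0
Final depth = 0

0


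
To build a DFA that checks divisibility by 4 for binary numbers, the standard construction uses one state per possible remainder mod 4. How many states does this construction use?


Divisibility by 4 is tracked via the remainder mod 4: 0, 1, ..., 3
The construction assigns one state to each remainder
Number of remainders = 4

4


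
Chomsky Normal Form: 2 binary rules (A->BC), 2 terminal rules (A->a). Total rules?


CNF allows two rule forms:
  A -> BC (binary): 2 rules
  A -> a (terminal): 2 rules
Total = 2 + 2 = 4

4


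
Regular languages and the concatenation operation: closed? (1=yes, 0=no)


Regular languages are closed under all standard operations:
- Union: Yes (product construction)
- Intersection: Yes (product construction)
- Complement: Yes (swap accept/reject)
- Concatenation: Yes (NFA construction)
Operation: concatenation -> Closed

1


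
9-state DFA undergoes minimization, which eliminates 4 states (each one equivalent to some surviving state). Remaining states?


Original DFA: 9 states
Redundant states removed: 4
Minimized states = original - removed
= 9 - 4
= 5

5


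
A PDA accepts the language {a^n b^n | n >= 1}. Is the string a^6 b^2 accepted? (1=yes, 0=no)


Language requires equal numbers of a's and b's
PDA pushes for each 'a', pops for each 'b'
Number of a's = 6
Number of b's = 2
6 != 2 -> Reject

0


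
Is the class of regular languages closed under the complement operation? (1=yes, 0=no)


Regular languages are closed under:
- Union (DFA product construction)
- Intersection (DFA product construction)
- Complement (swap accept/reject states)
- Concatenation (NFA construction)
- Kleene star (NFA construction)
complement is in this list
Therefore: closed

1


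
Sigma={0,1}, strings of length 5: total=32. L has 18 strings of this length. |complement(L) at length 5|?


Alphabet: {0,1}
String length: 5
Total strings of length 5 = 2^5 = 32
Strings in L = 18
Complement = total - |L|
= 32 - 18
= 14

14


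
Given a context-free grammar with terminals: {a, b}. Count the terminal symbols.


Terminal symbols: a, b
Counting each: a (#1), b (#2)
Total = 2

2


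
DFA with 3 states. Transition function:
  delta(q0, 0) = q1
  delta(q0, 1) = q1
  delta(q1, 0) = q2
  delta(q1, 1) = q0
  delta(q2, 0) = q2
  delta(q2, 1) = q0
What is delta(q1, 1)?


Looking up transition function:
delta(q1, 1) in the table
Row: q1, Column: 1
Result: q0

q0


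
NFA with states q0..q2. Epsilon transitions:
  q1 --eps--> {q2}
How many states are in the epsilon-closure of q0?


Starting from q0
Initialize closure = {q0}
q0 has no outgoing epsilon transitions -> nothing to add
Final closure: {q0}
Size = 1

1


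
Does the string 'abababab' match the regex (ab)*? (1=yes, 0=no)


Pattern: (ab)*
String: 'abababab'
Pattern requires: zero or more repetitions of 'ab'
Pairs: ['ab', 'ab', 'ab', 'ab']
All pairs are 'ab'? Yes
Result: 1

1


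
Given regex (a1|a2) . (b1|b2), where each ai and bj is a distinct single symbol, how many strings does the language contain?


First group: 2 alternatives
Second group: 2 alternatives
Concatenation: each choice from group 1 pairs with each from group 2
Total = 2 x 2 = 4

4


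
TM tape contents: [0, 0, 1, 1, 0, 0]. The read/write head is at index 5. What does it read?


Tape: [0, 0, 1, 1, 0, 0]
Positions: 0 1 2 3 4 5
Values:    0 0 1 1 0 0
Head at position 5
tape[5] = 0

0


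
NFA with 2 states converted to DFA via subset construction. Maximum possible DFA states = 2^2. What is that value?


NFA has 2 states
Subset construction: each DFA state = subset of NFA states
Maximum subsets = 2^2
2^2 = 4

4


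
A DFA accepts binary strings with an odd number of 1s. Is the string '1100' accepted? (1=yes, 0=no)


DFA has 2 states: q_even (start, accept=no) and q_odd
Processing string '1100' character by character:
  Position 0: read '1', 1-count=1 -> q_odd
  Position 1: read '1', 1-count=2 -> q_even
  Position 2: read '0', 1-count=2 -> q_even (no change)
  Position 3: read '0', 1-count=2 -> q_even (no change)
Final state: q_even, total 1s = 2 (even); the DFA requires an odd count -> reject

0


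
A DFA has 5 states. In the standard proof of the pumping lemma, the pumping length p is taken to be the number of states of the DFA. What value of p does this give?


Pumping lemma for regular languages (standard proof):
Take p = |Q|, the number of DFA states.
Any string of length >= |Q| passes through |Q|+1 states while reading its first |Q| symbols,
so by pigeonhole some state repeats, giving the loop that can be pumped.
Here |Q| = 5
Therefore the proof uses p = 5

5


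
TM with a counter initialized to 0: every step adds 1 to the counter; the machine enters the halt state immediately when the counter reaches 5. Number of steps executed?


Counter starts at 0. Counting sequence:
  Step 1: counter = 1
  Step 2: counter = 2
  Step 3: counter = 3
  Step 4: counter = 4
  Step 5: counter = 5
Counter reached 5 -> halt
Total steps = 5

5


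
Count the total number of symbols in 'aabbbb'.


String: 'aabbbb'
Counting characters:
  'a' appears 2 time(s)
  'b' appears 4 time(s)
Total length = 2 + 4 = 6

6


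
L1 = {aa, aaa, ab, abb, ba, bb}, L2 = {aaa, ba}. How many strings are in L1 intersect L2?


L1 = {aa, aaa, ab, abb, ba, bb}
L2 = {aaa, ba}
Checking each string in L1 against L2:
  'aa': in L2? No
  'aaa': in L2? Yes
  'ab': in L2? No
  'abb': in L2? No
  'ba': in L2? Yes
  'bb': in L2? No
Intersection = {aaa, ba}
|L1 ∩ L2| = 2

2


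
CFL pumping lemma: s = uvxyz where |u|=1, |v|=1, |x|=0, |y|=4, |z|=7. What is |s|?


|s| = |u| + |v| + |x| + |y| + |z|
= 1 + 1 + 0 + 4 + 7
= 2 + 0 + 11
= 2 + 11
= 13

13


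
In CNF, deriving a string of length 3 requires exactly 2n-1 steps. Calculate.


Chomsky Normal Form derivation:
String length n = 3
Each step either:
  - Splits a nonterminal into two (n-1 such steps)
  - Converts a nonterminal to terminal (n such steps)
Total = (n-1) + n = 2n - 1
= 2(3) - 1
= 6 - 1
= 5

5


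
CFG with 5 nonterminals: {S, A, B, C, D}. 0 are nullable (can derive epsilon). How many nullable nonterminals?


Nonterminals: {S, A, B, C, D}
A nonterminal is nullable if it can derive epsilon
Counting nullable nonterminals: 0
Total nullable = 0

0


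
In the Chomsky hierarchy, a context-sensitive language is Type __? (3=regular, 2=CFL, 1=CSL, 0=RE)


Chomsky hierarchy levels:
  Type 3: Regular (DFA/NFA/regex)
  Type 2: Context-free (PDA)
  Type 1: Context-sensitive
  Type 0: Recursively enumerable (TM)
'context-sensitive' corresponds to Type 1

1


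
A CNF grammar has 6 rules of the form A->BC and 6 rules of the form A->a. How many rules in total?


CNF allows two rule forms:
  A -> BC (binary): 6 rules
  A -> a (terminal): 6 rules
Total = 6 + 6 = 12

12


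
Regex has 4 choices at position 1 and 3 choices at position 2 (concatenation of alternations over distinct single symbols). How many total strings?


First group: 4 alternatives
Second group: 3 alternatives
Concatenation: each choice from group 1 pairs with each from group 2
Total = 4 x 3 = 12

12


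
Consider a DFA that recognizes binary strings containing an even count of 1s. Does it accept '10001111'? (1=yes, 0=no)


DFA has 2 states: q_even (start, accept=yes) and q_odd
Processing string '10001111' character by character:
  Position 0: read '1', 1-count=1 -> q_odd
  Position 1: read '0', 1-count=1 -> q_odd (no change)
  Position 2: read '0', 1-count=1 -> q_odd (no change)
  Position 3: read '0', 1-count=1 -> q_odd (no change)
  Position 4: read '1', 1-count=2 -> q_even
  Position 5: read '1', 1-count=3 -> q_odd
  Position 6: read '1', 1-count=4 -> q_even
  Position 7: read '1', 1-count=5 -> q_odd
Final state: q_odd, total 1s = 5 (odd); the DFA requires an even count -> reject

0


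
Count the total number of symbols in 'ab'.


String: 'ab'
Counting characters:
  'a' appears 1 time(s)
  'b' appears 1 time(s)
Total length = 1 + 1 = 2

2


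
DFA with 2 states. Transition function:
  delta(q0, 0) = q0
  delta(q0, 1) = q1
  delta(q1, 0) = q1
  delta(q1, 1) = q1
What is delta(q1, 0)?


Looking up transition function:
delta(q1, 0) in the table
Row: q1, Column: 0
Result: q1

q1


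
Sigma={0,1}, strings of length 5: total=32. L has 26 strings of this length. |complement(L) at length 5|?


Alphabet: {0,1}
String length: 5
Total strings of length 5 = 2^5 = 32
Strings in L = 26
Complement = total - |L|
= 32 - 26
= 6

6


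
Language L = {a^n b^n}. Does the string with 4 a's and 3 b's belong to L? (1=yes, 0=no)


Language requires equal numbers of a's and b's
PDA pushes for each 'a', pops for each 'b'
Number of a's = 4
Number of b's = 3
4 != 3 -> Reject

0


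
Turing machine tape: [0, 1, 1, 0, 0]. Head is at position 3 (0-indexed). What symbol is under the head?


Tape: [0, 1, 1, 0, 0]
Positions: 0 1 2 3 4
Values:    0 1 1 0 0
Head at position 3
tape[3] = 0

0


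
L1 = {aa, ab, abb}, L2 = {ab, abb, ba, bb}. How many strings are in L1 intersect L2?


L1 = {aa, ab, abb}
L2 = {ab, abb, ba, bb}
Checking each string in L1 against L2:
  'aa': in L2? No
  'ab': in L2? Yes
  'abb': in L2? Yes
Intersection = {ab, abb}
|L1 ∩ L2| = 2

2


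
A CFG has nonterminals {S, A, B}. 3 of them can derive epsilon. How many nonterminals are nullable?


Nonterminals: {S, A, B}
A nonterminal is nullable if it can derive epsilon
Counting nullable nonterminals: 3
Total nullable = 3

3


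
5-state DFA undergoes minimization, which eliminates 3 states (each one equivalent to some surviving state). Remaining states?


Original DFA: 5 states
Redundant states removed: 3
Minimized states = original - removed
= 5 - 3
= 2

2


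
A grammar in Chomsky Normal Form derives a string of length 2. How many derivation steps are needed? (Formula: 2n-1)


Chomsky Normal Form derivation:
String length n = 2
Each step either:
  - Splits a nonterminal into two (n-1 such steps)
  - Converts a nonterminal to terminal (n such steps)
Total = (n-1) + n = 2n - 1
= 2(2) - 1
= 4 - 1
= 3

3


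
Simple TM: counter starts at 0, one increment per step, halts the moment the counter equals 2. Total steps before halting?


Counter starts at 0. Counting sequence:
  Step 1: counter = 1
  Step 2: counter = 2
Counter reached 2 -> halt
Total steps = 2

2


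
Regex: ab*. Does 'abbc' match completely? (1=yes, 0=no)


Pattern: ab*
String: 'abbc'
Pattern requires: exactly one 'a' followed by zero or more 'b's
First char is 'a' -> OK
Rest 'bbc': all b's? No
Result: 0

0


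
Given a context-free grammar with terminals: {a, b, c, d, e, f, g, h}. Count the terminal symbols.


Terminal symbols: a, b, c, d, e, f, g, h
Counting each: a (#1), b (#2), c (#3), d (#4), e (#5), f (#6), g (#7), h (#8)
Total = 8

8


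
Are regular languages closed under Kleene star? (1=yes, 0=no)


Regular languages are closed under:
- Union (DFA product construction)
- Intersection (DFA product construction)
- Complement (swap accept/reject states)
- Concatenation (NFA construction)
- Kleene star (NFA construction)
Kleene star is in this list
Therefore: closed

1


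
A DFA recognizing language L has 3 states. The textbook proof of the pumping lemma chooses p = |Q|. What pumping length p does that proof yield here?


Pumping lemma for regular languages (standard proof):
Take p = |Q|, the number of DFA states.
Any string of length >= |Q| passes through |Q|+1 states while reading its first |Q| symbols,
so by pigeonhole some state repeats, giving the loop that can be pumped.
Here |Q| = 3
Therefore the proof uses p = 3

3


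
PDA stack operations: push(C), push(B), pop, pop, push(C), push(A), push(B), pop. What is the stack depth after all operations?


Tracing stack operations:
  push(C) -> stack = [C], depth=1
  push(B) -> stack = [C,B], depth=2
  pop -> removed B, stack = [C], depth=1
  pop -> removed C, stack = [], depth=0
  push(C) -> stack = [C], depth=1
  push(A) -> stack = [C,A], depth=2
  push(B) -> stack = [C,A,B], depth=3
  pop -> removed B, stack = [C,A], depth=2
Final depth = 2

2


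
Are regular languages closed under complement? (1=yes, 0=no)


Regular languages are closed under all standard operations:
- Union: Yes (product construction)
- Intersection: Yes (product construction)
- Complement: Yes (swap accept/reject)
- Concatenation: Yes (NFA construction)
Operation: complement -> Closed

1


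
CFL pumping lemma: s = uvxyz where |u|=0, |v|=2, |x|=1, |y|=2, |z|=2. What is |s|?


|s| = |u| + |v| + |x| + |y| + |z|
= 0 + 2 + 1 + 2 + 2
= 2 + 1 + 4
= 3 + 4
= 7

7


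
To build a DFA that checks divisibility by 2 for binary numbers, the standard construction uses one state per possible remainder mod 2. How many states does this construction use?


Divisibility by 2 is tracked via the remainder mod 2: 0, 1, ..., 1
The construction assigns one state to each remainder
Number of remainders = 2

2


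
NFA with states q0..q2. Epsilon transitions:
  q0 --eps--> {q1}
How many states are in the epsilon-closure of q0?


Starting from q0
Initialize closure = {q0}
Follow epsilon from q0 -> add q1
Final closure: {q0, q1}
Size = 2

2


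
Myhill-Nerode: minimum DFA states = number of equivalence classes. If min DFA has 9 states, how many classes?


Myhill-Nerode theorem:
Number of equivalence classes = number of states in minimal DFA
Minimal DFA states = 9
Therefore equivalence classes = 9

9


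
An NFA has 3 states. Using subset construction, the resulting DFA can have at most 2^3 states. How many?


NFA has 3 states
Subset construction: each DFA state = subset of NFA states
Maximum subsets = 2^3
2^3 = 8

8


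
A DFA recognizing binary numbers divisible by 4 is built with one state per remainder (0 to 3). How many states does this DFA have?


Divisibility by 4 is tracked via the remainder mod 4: 0, 1, ..., 3
The construction assigns one state to each remainder
Number of remainders = 4

4


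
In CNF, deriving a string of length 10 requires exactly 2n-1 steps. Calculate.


Chomsky Normal Form derivation:
String length n = 10
Each step either:
  - Splits a nonterminal into two (n-1 such steps)
  - Converts a nonterminal to terminal (n such steps)
Total = (n-1) + n = 2n - 1
= 2(10) - 1
= 20 - 1
= 19

19


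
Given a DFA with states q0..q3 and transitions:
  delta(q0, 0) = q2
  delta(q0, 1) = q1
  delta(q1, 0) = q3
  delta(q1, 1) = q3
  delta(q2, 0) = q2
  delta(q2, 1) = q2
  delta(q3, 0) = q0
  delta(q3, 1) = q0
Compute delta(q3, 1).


Looking up transition function:
delta(q3, 1) in the table
Row: q3, Column: 1
Result: q0

q0


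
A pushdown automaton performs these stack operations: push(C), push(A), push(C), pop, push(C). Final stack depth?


Tracing stack operations:
  push(C) -> stack = [C], depth=1
  push(A) -> stack = [C,A], depth=2
  push(C) -> stack = [C,A,C], depth=3
  pop -> removed C, stack = [C,A], depth=2
  push(C) -> stack = [C,A,C], depth=3
Final depth = 3

3


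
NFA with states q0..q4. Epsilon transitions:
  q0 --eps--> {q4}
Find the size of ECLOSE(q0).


Starting from q0
Initialize closure = {q0}
Follow epsilon from q0 -> add q4
Final closure: {q0, q4}
Size = 2

2


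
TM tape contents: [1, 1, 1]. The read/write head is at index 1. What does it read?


Tape: [1, 1, 1]
Positions: 0 1 2
Values:    1 1 1
Head at position 1
tape[1] = 1

1


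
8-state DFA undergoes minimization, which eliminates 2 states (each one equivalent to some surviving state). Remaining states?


Original DFA: 8 states
Redundant states removed: 2
Minimized states = original - removed
= 8 - 2
= 6

6


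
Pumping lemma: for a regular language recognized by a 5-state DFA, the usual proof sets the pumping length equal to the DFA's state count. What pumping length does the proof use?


Pumping lemma for regular languages (standard proof):
Take p = |Q|, the number of DFA states.
Any string of length >= |Q| passes through |Q|+1 states while reading its first |Q| symbols,
so by pigeonhole some state repeats, giving the loop that can be pumped.
Here |Q| = 5
Therefore the proof uses p = 5

5


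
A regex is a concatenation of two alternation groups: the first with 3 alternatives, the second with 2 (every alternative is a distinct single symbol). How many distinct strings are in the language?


First group: 3 alternatives
Second group: 2 alternatives
Concatenation: each choice from group 1 pairs with each from group 2
Total = 3 x 2 = 6

6


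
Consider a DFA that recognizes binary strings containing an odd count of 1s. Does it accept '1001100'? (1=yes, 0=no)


DFA has 2 states: q_even (start, accept=no) and q_odd
Processing string '1001100' character by character:
  Position 0: read '1', 1-count=1 -> q_odd
  Position 1: read '0', 1-count=1 -> q_odd (no change)
  Position 2: read '0', 1-count=1 -> q_odd (no change)
  Position 3: read '1', 1-count=2 -> q_even
  Position 4: read '1', 1-count=3 -> q_odd
  Position 5: read '0', 1-count=3 -> q_odd (no change)
  Position 6: read '0', 1-count=3 -> q_odd (no change)
Final state: q_odd, total 1s = 3 (odd); the DFA requires an odd count -> accept

1


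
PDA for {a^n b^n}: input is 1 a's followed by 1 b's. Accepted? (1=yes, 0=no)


Language requires equal numbers of a's and b's
PDA pushes for each 'a', pops for each 'b'
Number of a's = 1
Number of b's = 1
1 == 1 -> Accept

1


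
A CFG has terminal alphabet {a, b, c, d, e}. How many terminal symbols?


Terminal symbols: a, b, c, d, e
Counting each: a (#1), b (#2), c (#3), d (#4), e (#5)
Total = 5

5
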